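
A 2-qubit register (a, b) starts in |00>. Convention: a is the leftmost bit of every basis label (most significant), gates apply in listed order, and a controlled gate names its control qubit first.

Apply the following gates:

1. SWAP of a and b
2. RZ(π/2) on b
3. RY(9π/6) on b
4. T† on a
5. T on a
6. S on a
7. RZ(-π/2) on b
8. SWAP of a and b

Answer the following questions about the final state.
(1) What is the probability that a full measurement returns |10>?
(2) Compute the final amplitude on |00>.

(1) Outcome |10> occurs with probability 1/2.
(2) The final state's coefficient on |00> equals -sqrt(2)/2.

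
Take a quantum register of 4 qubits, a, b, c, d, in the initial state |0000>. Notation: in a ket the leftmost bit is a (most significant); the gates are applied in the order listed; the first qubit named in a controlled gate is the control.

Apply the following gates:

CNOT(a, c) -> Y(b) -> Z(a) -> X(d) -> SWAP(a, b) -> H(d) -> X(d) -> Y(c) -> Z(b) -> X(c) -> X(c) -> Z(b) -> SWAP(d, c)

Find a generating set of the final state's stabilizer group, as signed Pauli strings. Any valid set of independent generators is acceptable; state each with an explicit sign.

The final state is stabilized by the group generated by -IIXI, -ZIII, +IZII, -IIIZ; other independent generating sets are equally valid. Key observation: the block from step 9 through step 12 cancels to the identity and can be dropped.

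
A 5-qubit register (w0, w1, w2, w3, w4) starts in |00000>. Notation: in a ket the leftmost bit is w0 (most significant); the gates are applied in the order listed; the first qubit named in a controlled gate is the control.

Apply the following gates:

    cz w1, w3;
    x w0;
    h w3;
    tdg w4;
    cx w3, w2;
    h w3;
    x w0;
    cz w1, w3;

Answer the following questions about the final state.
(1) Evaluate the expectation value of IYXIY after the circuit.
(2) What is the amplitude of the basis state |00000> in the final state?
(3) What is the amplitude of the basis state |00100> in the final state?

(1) The observable IYXIY averages to 0.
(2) The amplitude on |00000> is 1/2.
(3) The final state's coefficient on |00100> equals 1/2.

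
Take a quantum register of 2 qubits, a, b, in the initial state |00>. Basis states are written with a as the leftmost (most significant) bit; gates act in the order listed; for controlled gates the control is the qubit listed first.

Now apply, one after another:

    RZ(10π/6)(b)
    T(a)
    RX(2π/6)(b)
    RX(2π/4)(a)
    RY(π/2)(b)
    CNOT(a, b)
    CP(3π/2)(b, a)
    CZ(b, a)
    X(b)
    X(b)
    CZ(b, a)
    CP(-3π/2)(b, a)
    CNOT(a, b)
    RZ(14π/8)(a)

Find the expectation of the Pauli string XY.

In the final state, XY has expectation sqrt(6)/4. Key observation: gates 6-13 undo each other exactly, leaving only the rest of the circuit to track.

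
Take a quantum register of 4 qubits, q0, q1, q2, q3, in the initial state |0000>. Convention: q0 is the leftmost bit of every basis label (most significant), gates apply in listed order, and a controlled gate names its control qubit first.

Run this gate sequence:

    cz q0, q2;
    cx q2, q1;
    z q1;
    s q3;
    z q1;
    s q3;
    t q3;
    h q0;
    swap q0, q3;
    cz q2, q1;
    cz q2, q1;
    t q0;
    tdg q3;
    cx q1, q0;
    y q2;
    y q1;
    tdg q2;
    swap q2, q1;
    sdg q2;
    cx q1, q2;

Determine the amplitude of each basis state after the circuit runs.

The final amplitudes are sqrt(2)*exp(I*pi/4)/2 on |0100>, sqrt(2)/2 on |0101>, and 0 on every other basis state. Key observation: gates 10-11 undo each other exactly, leaving only the rest of the circuit to track.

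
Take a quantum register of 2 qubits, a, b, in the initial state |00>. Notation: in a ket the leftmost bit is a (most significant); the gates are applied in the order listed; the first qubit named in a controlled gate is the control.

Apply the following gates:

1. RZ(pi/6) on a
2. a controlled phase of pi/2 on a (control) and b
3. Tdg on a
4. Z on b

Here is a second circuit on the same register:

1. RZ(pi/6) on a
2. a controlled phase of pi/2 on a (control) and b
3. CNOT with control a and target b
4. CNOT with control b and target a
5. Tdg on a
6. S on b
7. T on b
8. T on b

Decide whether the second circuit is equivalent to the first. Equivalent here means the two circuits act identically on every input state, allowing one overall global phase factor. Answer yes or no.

No, they are not equivalent — no single phase factor reconciles the two unitaries.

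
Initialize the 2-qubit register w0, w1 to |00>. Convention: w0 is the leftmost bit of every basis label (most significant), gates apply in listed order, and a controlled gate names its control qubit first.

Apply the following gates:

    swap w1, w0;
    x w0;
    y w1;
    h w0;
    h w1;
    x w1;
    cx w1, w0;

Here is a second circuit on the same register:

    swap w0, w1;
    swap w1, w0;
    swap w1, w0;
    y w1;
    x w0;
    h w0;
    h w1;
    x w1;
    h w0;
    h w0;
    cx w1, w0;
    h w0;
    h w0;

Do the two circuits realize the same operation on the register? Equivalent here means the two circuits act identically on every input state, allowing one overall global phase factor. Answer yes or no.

Yes, they are equivalent — the unitaries differ by at most a global phase.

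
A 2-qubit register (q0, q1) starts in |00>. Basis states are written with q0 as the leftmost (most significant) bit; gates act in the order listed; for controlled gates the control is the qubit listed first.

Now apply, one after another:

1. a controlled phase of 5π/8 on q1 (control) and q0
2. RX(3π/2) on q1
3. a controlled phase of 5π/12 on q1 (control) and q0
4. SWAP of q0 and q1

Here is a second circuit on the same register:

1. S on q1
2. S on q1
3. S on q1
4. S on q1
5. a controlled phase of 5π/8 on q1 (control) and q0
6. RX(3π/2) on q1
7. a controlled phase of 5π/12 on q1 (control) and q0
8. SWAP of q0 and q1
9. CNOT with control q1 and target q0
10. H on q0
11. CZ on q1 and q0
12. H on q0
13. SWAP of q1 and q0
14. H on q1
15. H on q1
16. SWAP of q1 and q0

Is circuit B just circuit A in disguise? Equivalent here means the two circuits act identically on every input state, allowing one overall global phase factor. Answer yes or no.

Yes, they are equivalent — the unitaries differ by at most a global phase.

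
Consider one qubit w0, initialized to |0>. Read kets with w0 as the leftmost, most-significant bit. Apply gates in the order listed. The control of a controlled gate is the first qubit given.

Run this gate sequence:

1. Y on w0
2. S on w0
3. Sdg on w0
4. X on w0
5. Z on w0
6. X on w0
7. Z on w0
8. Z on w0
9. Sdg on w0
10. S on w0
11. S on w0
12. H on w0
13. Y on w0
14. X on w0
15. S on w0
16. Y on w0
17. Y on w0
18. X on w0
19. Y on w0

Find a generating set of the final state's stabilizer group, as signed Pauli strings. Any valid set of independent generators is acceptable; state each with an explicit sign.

The final state is stabilized by the group generated by -Y; other independent generating sets are equally valid.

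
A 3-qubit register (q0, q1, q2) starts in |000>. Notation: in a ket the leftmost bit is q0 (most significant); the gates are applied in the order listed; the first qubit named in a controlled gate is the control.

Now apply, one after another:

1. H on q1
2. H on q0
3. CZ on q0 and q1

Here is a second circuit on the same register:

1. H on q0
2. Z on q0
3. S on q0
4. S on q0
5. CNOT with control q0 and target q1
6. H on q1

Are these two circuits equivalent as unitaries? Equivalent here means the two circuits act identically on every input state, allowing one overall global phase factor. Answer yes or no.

Yes — the two circuits implement the same unitary up to a global phase.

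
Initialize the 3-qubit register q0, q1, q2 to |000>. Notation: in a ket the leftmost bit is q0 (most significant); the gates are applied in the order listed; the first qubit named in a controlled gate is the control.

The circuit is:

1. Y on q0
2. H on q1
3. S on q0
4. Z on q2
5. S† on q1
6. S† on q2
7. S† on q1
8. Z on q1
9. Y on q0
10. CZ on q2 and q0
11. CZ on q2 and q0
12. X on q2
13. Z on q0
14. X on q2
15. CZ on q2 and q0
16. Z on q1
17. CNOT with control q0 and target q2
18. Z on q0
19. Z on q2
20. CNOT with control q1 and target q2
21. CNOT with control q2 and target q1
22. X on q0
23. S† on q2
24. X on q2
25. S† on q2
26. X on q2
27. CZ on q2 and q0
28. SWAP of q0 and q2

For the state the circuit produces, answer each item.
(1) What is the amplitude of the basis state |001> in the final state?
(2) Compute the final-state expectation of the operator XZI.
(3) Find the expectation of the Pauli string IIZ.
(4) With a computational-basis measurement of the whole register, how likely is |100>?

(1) |001> carries amplitude sqrt(2)/2 in the final state. Key observation: steps 10-11 multiply out to the identity, so the circuit reduces to the remaining gates.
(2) The observable XZI averages to 1.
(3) The expectation value of IIZ is -1.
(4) A full measurement returns |100> with probability 0.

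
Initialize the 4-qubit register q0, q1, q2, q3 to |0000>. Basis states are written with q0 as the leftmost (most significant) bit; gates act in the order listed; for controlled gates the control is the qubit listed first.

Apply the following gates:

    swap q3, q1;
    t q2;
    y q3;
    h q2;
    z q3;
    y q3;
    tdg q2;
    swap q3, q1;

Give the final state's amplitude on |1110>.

The amplitude on |1110> is 0.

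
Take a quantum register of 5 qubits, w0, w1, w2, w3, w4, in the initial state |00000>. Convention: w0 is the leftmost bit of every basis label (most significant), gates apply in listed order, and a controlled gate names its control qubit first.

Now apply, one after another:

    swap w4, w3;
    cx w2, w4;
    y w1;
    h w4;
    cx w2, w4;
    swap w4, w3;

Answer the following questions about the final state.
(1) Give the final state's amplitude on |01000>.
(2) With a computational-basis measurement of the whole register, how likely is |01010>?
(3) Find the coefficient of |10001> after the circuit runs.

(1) |01000> carries amplitude sqrt(2)*I/2 in the final state.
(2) Outcome |01010> occurs with probability 1/2.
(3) The final state's coefficient on |10001> equals 0.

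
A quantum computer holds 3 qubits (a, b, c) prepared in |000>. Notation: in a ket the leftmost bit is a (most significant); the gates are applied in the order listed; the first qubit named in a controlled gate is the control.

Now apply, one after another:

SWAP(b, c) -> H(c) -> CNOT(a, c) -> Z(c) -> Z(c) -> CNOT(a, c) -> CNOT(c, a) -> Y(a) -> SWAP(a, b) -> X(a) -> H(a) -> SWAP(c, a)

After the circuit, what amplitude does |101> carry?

The final state's coefficient on |101> equals I/2. Key observation: steps 3-6 multiply out to the identity, so the circuit reduces to the remaining gates.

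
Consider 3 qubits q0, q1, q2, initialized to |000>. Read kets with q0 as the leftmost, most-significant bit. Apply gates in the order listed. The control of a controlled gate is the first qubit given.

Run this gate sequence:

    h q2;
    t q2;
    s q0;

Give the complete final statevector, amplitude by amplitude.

The final amplitudes are sqrt(2)/2 on |000>, sqrt(2)*exp(I*pi/4)/2 on |001>, and 0 on every other basis state.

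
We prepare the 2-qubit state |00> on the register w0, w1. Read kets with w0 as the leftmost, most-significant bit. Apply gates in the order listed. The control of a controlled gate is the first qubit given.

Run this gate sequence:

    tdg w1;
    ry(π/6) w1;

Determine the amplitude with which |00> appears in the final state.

The final state's coefficient on |00> equals sqrt(2)/4 + sqrt(6)/4.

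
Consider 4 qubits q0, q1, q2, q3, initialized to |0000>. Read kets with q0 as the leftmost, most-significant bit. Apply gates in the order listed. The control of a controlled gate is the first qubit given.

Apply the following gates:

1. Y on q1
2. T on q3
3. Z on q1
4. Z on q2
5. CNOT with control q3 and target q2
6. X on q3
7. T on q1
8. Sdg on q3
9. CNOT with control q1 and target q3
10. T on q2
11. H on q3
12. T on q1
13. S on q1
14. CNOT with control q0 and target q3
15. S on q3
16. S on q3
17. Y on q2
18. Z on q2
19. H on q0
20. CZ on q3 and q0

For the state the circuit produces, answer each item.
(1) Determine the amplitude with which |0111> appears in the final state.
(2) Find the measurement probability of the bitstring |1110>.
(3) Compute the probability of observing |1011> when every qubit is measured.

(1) |0111> carries amplitude I/2 in the final state.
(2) The probability of measuring |1110> is 1/4.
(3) The probability of measuring |1011> is 0.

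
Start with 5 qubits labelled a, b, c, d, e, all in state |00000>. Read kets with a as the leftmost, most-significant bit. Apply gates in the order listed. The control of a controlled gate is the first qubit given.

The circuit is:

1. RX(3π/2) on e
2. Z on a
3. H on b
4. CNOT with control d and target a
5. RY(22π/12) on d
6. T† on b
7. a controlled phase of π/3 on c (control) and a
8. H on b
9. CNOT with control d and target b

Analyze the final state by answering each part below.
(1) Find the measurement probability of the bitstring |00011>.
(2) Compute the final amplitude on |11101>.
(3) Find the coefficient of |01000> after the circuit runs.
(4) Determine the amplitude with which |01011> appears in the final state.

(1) A full measurement returns |00011> with probability -sqrt(3)/16 - sqrt(2)/16 + sqrt(6)/32 + 1/8.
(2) The final state's coefficient on |11101> equals 0.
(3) The final state's coefficient on |01000> equals 1/8 + sqrt(3)/8 + exp(3*I*pi/4)/8 + sqrt(3)*exp(3*I*pi/4)/8.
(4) |01011> carries amplitude -sqrt(3)*I/8 - sqrt(3)*exp(I*pi/4)/8 + exp(I*pi/4)/8 + I/8 in the final state.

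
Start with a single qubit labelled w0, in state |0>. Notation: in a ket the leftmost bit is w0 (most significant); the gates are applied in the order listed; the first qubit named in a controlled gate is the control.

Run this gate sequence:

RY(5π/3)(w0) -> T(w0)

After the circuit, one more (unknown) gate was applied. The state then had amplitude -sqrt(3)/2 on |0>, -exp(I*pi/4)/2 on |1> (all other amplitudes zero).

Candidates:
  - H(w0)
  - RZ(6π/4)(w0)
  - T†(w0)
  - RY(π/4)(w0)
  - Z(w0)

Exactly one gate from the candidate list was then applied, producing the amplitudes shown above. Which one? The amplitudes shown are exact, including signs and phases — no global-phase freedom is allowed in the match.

The unique candidate consistent with the amplitudes is Z(w0).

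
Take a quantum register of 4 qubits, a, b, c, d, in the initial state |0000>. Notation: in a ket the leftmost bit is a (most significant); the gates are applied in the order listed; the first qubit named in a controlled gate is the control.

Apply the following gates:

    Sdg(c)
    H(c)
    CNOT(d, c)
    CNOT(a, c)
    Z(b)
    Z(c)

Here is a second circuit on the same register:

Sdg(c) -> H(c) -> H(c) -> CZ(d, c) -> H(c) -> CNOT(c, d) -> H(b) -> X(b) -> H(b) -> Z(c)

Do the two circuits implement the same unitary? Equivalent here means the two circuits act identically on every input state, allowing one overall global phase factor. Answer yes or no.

No: there is an input state on which the two circuits produce genuinely different outputs (not merely differing by a phase).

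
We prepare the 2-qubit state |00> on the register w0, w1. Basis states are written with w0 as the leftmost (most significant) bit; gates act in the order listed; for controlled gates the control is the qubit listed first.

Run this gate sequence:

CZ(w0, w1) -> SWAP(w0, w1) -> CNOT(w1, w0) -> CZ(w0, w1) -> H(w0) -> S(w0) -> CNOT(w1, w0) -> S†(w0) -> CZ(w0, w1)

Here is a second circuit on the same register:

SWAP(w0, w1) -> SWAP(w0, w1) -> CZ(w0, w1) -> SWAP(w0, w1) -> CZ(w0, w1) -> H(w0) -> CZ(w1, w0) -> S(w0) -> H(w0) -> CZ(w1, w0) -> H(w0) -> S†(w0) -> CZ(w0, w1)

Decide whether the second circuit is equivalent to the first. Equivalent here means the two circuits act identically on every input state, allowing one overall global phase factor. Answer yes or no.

No, they are not equivalent — no single phase factor reconciles the two unitaries.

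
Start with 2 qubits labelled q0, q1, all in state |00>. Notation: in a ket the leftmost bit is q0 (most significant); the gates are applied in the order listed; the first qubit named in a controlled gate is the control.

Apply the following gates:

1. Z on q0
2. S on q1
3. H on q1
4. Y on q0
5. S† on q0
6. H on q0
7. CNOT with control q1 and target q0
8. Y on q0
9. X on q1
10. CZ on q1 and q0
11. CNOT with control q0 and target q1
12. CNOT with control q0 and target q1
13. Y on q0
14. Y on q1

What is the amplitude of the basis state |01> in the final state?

The amplitude on |01> is -I/2.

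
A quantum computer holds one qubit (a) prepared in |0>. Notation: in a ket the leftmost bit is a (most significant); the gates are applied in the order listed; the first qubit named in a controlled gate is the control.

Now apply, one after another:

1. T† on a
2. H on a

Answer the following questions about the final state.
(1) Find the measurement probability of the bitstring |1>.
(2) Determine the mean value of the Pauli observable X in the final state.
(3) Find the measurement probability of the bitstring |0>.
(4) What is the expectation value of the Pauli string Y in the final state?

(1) Outcome |1> occurs with probability 1/2.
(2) In the final state, X has expectation 1.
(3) A full measurement returns |0> with probability 1/2.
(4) The observable Y averages to 0.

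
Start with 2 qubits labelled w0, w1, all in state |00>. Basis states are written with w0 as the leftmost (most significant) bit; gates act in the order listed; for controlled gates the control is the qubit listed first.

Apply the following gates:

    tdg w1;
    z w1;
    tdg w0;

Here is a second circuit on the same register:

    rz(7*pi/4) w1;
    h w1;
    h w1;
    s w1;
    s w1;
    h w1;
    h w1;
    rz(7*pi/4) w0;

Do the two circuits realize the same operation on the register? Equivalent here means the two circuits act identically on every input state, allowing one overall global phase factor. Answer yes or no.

Yes: on every input state the two circuits agree up to one overall phase factor.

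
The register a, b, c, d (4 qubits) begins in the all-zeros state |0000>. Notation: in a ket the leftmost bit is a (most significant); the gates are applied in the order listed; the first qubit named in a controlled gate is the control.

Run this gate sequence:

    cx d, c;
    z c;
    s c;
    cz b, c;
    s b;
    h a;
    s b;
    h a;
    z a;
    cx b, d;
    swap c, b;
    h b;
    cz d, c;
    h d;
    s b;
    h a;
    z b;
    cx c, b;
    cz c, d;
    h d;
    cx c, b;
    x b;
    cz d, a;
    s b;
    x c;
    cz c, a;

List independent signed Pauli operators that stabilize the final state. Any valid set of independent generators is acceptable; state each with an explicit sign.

The final state is stabilized by the group generated by -XIII, -IXII, -IIZI, +IIIZ; other independent generating sets are equally valid.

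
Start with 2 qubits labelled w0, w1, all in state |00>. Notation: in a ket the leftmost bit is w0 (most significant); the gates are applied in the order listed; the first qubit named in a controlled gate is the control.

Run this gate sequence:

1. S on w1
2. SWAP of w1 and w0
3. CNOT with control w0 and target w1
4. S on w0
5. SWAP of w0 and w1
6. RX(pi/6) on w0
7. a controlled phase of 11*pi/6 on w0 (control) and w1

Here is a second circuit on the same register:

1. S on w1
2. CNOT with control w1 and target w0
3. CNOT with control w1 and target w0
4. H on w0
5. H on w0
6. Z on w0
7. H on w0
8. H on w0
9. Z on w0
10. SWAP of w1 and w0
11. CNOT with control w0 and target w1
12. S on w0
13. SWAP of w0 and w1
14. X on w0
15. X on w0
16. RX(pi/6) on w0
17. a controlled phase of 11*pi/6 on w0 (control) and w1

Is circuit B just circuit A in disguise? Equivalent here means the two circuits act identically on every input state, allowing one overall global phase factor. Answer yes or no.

Yes — the two circuits implement the same unitary up to a global phase.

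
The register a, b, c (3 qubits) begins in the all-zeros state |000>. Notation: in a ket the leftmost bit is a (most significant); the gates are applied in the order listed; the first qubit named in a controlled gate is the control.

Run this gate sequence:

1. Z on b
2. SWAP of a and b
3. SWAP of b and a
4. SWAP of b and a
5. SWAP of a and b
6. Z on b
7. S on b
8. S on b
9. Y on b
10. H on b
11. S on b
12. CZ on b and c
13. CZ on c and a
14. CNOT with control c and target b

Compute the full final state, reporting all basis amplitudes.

The final amplitudes are sqrt(2)*I/2 on |000>, sqrt(2)/2 on |010>, and 0 on every other basis state. Key observation: gates 1-6 undo each other exactly, leaving only the rest of the circuit to track.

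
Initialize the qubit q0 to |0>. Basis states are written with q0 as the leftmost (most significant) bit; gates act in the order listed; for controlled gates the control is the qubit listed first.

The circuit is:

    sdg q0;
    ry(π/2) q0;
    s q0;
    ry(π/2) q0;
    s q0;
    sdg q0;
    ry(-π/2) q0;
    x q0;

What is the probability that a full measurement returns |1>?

A full measurement returns |1> with probability 1/2. Key observation: steps 4-7 multiply out to the identity, so the circuit reduces to the remaining gates.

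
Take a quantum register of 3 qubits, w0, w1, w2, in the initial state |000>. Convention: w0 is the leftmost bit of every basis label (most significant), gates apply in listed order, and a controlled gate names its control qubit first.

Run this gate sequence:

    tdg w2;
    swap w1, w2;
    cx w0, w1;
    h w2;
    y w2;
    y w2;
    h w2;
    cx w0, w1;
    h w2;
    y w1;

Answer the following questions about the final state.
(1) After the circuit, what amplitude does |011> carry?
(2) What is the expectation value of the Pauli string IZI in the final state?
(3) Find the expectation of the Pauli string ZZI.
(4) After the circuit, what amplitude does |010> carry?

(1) |011> carries amplitude sqrt(2)*I/2 in the final state. Key observation: steps 3-8 multiply out to the identity, so the circuit reduces to the remaining gates.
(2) The observable IZI averages to -1.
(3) In the final state, ZZI has expectation -1.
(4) |010> carries amplitude sqrt(2)*I/2 in the final state.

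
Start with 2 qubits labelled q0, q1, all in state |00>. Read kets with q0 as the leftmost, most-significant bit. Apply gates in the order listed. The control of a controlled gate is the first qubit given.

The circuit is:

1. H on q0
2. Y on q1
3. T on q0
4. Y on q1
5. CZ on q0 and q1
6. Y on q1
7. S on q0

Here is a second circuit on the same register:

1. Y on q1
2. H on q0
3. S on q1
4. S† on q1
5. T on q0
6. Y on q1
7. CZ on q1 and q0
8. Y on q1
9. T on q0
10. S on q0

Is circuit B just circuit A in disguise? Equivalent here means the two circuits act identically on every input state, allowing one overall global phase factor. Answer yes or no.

No: there is an input state on which the two circuits produce genuinely different outputs (not merely differing by a phase).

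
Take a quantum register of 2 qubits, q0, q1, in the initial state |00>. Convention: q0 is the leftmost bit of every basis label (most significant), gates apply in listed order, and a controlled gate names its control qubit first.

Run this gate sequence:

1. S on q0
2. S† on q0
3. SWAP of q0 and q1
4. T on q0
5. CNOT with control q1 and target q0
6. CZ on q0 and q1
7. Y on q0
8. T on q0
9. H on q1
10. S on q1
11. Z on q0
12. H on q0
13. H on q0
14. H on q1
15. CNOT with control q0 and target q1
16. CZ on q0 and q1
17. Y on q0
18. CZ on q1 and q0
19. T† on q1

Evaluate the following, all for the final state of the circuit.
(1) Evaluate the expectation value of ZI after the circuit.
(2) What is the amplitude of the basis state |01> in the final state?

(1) The expectation value of ZI is 1.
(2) |01> carries amplitude 1/2 + I/2 in the final state.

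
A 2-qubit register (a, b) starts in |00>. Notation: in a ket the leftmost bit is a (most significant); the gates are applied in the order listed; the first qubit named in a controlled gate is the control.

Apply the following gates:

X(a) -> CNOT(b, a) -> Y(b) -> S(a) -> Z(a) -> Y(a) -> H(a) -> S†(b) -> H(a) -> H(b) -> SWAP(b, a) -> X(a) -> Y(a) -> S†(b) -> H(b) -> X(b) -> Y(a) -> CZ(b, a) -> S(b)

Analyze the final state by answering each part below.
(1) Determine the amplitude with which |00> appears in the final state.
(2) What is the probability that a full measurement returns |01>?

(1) The final state's coefficient on |00> equals 1/2.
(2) The probability of measuring |01> is 1/4.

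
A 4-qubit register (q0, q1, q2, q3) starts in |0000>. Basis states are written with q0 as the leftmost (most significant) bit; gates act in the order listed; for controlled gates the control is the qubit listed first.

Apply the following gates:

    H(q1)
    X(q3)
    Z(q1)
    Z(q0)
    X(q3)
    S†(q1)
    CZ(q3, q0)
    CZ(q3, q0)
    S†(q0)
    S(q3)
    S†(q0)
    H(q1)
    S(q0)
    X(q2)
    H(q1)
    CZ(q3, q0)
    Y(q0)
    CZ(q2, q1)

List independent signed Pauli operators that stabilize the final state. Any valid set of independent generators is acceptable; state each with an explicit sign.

The final state is stabilized by the group generated by -IYII, -ZIII, -IIZI, +IIIZ; other independent generating sets are equally valid.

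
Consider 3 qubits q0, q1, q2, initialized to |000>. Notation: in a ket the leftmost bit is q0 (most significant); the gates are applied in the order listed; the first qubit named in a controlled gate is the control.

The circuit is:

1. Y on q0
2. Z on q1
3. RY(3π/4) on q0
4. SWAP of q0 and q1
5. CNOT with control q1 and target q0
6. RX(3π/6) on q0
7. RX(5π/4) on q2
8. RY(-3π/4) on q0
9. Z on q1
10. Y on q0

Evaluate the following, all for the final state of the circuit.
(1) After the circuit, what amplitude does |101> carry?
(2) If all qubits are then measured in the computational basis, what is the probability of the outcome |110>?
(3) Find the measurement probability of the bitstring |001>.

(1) The final state's coefficient on |101> equals -sqrt(2*sqrt(2) + 4)/8 - sqrt(sqrt(2) + 2)/8 - I*sqrt(4 - 2*sqrt(2))/8 - I*sqrt(2 - sqrt(2))/8.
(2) Outcome |110> occurs with probability 3/16 - sqrt(2)/8.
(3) The probability of measuring |001> is sqrt(2)/8 + 3/16.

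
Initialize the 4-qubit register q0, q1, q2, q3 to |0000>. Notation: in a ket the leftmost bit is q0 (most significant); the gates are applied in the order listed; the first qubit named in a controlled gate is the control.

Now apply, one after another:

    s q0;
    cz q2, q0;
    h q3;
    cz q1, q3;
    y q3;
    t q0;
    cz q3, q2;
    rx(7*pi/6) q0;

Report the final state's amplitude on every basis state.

After the circuit, the state carries amplitude I*(-1 + sqrt(3))/4 on |0000>, I*(1 - sqrt(3))/4 on |0001>, -sqrt(3)/4 - 1/4 on |1000>, 1/4 + sqrt(3)/4 on |1001>, and 0 on every other basis state.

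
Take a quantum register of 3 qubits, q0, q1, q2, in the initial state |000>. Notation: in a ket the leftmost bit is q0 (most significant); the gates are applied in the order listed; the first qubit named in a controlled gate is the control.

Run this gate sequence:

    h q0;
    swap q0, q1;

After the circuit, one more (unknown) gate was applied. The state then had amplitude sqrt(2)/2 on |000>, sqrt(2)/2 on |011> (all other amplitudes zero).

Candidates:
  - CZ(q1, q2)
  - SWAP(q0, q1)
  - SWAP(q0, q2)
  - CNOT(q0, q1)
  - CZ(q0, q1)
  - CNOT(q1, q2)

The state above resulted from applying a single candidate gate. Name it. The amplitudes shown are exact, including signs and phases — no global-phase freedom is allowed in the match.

The applied gate was CNOT(q1, q2).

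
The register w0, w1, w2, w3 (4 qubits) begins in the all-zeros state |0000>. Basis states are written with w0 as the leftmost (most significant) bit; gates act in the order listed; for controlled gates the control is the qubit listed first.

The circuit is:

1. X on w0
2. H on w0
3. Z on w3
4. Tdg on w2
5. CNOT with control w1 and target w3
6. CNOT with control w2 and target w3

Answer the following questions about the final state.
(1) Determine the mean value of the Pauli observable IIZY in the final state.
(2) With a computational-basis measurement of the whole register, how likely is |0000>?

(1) The observable IIZY averages to 0.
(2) Outcome |0000> occurs with probability 1/2.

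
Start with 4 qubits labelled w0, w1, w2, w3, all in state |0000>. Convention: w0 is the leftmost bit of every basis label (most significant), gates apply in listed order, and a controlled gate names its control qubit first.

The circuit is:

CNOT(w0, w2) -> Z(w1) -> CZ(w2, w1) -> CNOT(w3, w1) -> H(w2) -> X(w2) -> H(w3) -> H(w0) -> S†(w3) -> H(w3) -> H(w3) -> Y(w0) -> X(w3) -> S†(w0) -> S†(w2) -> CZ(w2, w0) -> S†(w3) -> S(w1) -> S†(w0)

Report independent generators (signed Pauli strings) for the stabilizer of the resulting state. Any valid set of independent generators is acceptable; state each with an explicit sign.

The stabilizer group can be generated by +XIZI, -ZIYI, +IIIX, +IZII, among other valid generating sets.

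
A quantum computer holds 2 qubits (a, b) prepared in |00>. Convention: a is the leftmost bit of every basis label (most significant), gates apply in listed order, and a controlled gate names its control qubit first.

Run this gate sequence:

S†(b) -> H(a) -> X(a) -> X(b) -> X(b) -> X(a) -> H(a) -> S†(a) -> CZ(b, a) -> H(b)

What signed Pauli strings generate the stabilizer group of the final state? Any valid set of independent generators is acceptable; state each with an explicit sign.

The stabilizer group can be generated by +IX, +ZI, among other valid generating sets. Key observation: the block from step 2 through step 7 cancels to the identity and can be dropped.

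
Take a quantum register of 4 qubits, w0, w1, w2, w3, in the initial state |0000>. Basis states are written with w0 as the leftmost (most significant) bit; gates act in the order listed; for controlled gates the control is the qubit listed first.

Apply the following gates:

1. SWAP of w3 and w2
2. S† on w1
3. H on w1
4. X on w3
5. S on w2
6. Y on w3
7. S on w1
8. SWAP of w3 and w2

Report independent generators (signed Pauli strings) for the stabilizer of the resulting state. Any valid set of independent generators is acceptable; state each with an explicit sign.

One valid set of independent stabilizer generators is +IYII, +ZIII, +IIZI, +IIIZ (any independent generating set of the same group is equally correct).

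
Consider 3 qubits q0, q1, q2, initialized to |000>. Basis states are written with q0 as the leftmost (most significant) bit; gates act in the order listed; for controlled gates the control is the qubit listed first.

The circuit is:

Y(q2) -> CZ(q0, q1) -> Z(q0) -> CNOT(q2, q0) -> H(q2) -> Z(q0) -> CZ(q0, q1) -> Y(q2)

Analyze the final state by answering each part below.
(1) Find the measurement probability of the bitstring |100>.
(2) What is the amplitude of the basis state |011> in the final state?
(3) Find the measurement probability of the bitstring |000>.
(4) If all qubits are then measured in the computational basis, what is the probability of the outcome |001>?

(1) A full measurement returns |100> with probability 1/2.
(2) The final state's coefficient on |011> equals 0.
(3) Outcome |000> occurs with probability 0.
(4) A full measurement returns |001> with probability 0.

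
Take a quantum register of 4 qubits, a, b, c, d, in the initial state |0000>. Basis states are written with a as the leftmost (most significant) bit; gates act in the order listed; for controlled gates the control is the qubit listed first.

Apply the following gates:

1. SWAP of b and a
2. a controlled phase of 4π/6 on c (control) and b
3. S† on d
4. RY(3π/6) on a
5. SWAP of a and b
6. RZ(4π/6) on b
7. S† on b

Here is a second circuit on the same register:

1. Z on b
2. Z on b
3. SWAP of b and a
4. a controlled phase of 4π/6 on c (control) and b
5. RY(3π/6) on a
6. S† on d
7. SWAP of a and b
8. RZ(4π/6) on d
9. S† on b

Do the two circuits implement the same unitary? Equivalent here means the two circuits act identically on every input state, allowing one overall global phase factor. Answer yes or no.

No — the two circuits implement different unitaries, even allowing a global phase.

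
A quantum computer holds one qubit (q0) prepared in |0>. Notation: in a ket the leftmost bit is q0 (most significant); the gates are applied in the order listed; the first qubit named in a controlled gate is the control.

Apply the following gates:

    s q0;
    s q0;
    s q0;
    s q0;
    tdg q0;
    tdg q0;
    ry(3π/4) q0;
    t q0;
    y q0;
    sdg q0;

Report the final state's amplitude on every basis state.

After the circuit, the state carries amplitude -sqrt(sqrt(2) + 2)*exp(3*I*pi/4)/2 on |0>, sqrt(2 - sqrt(2))/2 on |1>. Key observation: gates 1-4 undo each other exactly, leaving only the rest of the circuit to track.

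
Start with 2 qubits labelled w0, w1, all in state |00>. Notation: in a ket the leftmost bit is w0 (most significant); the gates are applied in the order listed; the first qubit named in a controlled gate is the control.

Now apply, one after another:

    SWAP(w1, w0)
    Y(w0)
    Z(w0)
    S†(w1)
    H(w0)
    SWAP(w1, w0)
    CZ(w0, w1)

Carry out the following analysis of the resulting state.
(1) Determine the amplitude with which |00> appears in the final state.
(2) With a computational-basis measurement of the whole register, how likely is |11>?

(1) The final state's coefficient on |00> equals -sqrt(2)*I/2.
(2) Outcome |11> occurs with probability 0.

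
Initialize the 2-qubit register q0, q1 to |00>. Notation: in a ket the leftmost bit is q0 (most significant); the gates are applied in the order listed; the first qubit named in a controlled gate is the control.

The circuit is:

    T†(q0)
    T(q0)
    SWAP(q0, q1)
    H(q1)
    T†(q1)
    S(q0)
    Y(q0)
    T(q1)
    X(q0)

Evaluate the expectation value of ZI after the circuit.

The observable ZI averages to 1.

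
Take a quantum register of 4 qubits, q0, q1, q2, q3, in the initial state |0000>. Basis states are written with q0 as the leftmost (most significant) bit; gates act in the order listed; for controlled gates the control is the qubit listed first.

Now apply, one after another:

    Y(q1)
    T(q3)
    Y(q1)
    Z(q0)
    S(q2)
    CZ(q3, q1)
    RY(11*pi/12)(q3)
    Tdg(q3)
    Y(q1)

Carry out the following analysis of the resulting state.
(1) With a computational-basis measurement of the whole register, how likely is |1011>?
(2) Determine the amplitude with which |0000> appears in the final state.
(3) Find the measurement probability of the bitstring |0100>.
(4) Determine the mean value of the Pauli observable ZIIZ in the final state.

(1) The probability of measuring |1011> is 0.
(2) The amplitude on |0000> is 0.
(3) Outcome |0100> occurs with probability -sqrt(6)/8 - sqrt(2)/8 + 1/2.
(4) The expectation value of ZIIZ is -sqrt(6)/4 - sqrt(2)/4.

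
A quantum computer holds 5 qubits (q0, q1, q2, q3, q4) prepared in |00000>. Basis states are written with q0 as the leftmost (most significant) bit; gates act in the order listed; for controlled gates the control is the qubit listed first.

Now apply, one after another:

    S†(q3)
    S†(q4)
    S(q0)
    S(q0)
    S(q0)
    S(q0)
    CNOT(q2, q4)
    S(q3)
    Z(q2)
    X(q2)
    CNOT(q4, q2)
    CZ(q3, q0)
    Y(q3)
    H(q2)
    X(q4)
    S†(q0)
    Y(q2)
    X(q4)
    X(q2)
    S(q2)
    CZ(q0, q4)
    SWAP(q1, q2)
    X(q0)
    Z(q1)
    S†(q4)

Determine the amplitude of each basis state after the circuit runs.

The final amplitudes are -sqrt(2)/2 on |10010>, sqrt(2)*I/2 on |11010>, and 0 on every other basis state.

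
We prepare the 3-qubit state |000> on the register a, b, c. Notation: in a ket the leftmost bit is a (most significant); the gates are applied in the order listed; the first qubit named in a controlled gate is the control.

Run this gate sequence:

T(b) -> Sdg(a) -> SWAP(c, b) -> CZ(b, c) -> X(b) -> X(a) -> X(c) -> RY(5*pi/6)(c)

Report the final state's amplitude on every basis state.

The final amplitudes are -sqrt(6)/4 - sqrt(2)/4 on |110>, -sqrt(2)/4 + sqrt(6)/4 on |111>, and 0 on every other basis state.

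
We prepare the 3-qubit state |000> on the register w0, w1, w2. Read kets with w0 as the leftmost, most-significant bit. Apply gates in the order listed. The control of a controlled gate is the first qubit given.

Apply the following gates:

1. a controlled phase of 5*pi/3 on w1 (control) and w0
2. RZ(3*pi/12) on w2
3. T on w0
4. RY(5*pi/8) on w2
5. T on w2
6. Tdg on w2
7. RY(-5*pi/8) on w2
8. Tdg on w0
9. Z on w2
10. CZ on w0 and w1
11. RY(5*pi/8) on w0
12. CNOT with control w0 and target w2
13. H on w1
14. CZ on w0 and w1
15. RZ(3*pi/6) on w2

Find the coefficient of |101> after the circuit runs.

|101> carries amplitude sqrt(2)*exp(I*pi/8)*sin(5*pi/16)/2 in the final state.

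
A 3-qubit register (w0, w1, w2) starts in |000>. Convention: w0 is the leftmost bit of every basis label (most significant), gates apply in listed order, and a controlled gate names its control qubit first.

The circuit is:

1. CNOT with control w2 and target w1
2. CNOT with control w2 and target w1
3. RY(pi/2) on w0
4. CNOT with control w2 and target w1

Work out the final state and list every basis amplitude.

The final amplitudes are sqrt(2)/2 on |000>, sqrt(2)/2 on |100>, and 0 on every other basis state.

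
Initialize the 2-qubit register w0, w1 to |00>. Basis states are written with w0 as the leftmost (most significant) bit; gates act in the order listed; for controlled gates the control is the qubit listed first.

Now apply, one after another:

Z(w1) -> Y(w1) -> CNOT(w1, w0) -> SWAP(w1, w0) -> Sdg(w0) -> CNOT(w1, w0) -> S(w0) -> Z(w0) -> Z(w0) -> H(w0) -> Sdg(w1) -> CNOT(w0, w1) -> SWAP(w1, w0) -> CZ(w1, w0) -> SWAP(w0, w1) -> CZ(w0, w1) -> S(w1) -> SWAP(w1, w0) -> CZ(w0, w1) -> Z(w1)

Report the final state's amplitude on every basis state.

After the circuit, the state carries amplitude 0 on |00>, sqrt(2)*I/2 on |01>, sqrt(2)/2 on |10>, 0 on |11>.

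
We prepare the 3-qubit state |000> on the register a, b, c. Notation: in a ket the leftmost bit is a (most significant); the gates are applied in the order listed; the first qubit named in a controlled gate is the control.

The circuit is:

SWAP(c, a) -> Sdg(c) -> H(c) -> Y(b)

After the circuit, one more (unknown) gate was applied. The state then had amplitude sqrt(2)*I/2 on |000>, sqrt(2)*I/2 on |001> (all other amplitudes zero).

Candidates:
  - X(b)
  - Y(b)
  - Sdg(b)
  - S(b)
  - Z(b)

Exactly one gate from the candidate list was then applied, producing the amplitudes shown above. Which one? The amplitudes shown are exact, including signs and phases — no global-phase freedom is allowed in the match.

The unique candidate consistent with the amplitudes is X(b).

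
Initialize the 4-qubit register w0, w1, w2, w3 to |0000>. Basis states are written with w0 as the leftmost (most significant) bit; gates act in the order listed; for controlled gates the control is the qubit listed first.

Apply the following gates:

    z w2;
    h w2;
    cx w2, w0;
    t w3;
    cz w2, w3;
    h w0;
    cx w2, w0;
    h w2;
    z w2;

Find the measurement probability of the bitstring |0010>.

Outcome |0010> occurs with probability 1/2.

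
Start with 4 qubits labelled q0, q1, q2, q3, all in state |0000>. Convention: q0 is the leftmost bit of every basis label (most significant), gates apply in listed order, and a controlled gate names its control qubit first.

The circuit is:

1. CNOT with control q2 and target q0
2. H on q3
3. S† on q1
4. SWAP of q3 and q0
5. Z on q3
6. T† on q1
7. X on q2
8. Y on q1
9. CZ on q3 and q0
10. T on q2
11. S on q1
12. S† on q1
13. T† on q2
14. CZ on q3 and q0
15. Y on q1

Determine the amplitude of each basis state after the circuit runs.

After the circuit, the state carries amplitude sqrt(2)/2 on |0010>, sqrt(2)/2 on |1010>, and 0 on every other basis state.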